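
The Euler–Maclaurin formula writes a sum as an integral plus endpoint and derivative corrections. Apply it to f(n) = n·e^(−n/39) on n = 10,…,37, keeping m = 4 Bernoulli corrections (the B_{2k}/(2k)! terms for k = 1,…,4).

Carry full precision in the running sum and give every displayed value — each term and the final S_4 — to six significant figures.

The integral term ∫_10^37 x·e^(−x/39) dx = 331.008.
Boundary: ½(f(10) + f(37)) = ½(7.73824 + 14.3278) = 11.0330.
Integral + boundary = 342.041.
Order-1 term: 1/12 · (0.0198583 − 0.575408) = -0.0462958.
Partial sum through k=1: 341.994.
Order-2 term: −1/720 · (0.000522244 − 0.00139583) = 1.21331e-06.
Partial sum through k=2: 341.994.
Order-3 term: 1/30240 · (6.78127e-07 − 1.58669e-06) = -3.00450e-11.
Partial sum through k=3: 341.994.
Order-4 term: −1/1209600 · (6.65943e-10 − 1.48302e-09) = 6.75491e-16.

S_4 ≈ 341.994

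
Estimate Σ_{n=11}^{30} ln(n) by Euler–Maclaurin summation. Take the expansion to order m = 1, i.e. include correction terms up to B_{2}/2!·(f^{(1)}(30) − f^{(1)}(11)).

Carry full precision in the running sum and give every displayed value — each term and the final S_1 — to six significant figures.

S_1 ≈ 59.5538

∫_11^30 ln(x) dx evaluates to 56.6591.
½[f(11) + f(30)] = ½[2.39790 + 3.40120] = 2.89955.
Running total after boundary: 59.5586.
Order-1 term: 1/12 · (0.0333333 − 0.0909091) = -0.00479798.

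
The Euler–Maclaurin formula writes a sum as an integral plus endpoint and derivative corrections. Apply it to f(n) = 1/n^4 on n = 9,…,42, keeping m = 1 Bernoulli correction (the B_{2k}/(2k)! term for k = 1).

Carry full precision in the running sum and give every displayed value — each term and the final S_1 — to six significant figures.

S_1 ≈ 0.000534759

The integral term ∫_9^42 1/x^4 dx = 0.000452748.
Endpoint term: (f(9) + f(42))/2 = (0.000152416 + 3.21368e-07)/2 = 7.63686e-05.
Running total after boundary: 0.000529117.
k=1: B_{2}/(2)! × [f^{(1)}(42) − f^{(1)}(9)] = 1/12 × (-3.06065e-08 − (-6.77404e-05)) = 5.64248e-06.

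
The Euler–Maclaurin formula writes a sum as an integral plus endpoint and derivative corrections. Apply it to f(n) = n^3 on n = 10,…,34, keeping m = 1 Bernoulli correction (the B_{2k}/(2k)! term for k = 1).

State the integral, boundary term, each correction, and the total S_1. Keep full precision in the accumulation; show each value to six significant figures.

S_1 ≈ 352000

∫_10^34 x^3 dx evaluates to 331584.
Boundary: ½(f(10) + f(34)) = ½(1000.00 + 39304.0) = 20152.0.
Integral + boundary = 351736.
Correction k=1: B_{2}/2! · (f^{(1)}(34) − f^{(1)}(10)) = 1/12 · (3468.00 − 300.000) = 264.000.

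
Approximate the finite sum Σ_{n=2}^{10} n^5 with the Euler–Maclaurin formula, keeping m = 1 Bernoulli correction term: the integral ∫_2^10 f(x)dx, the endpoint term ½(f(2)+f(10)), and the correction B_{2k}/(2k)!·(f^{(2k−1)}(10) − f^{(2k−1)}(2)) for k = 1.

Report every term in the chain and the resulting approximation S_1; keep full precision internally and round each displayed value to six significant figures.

S_1 ≈ 220832

∫_2^10 x^5 dx evaluates to 166656.
Boundary: ½(f(2) + f(10)) = ½(32.0000 + 100000) = 50016.0.
Integral + boundary = 216672.
k=1: B_{2}/(2)! × [f^{(1)}(10) − f^{(1)}(2)] = 1/12 × (50000.0 − 80.0000) = 4160.00.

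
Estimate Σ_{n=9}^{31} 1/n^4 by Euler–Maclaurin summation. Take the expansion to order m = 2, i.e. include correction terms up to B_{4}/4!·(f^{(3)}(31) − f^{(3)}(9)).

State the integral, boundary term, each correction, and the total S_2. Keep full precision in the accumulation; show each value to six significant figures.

S_2 ≈ 0.000528406

The integral term ∫_9^31 1/x^4 dx = 0.000446058.
Boundary: ½(f(9) + f(31)) = ½(0.000152416 + 1.08281e-06) = 7.67493e-05.
Running total after boundary: 0.000522808.
Correction k=1: B_{2}/2! · (f^{(1)}(31) − f^{(1)}(9)) = 1/12 · (-1.39718e-07 − (-6.77404e-05)) = 5.63339e-06.
Running total after k=1: 0.000528441.
Correction k=2: B_{4}/4! · (f^{(3)}(31) − f^{(3)}(9)) = −1/720 · (-4.36164e-09 − (-2.50890e-05)) = -3.48398e-08.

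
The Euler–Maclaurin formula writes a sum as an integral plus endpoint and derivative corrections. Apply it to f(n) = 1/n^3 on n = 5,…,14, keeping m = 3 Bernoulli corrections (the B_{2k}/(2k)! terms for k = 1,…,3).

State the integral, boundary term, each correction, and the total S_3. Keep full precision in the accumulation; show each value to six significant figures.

The integral term ∫_5^14 1/x^3 dx = 0.0174490.
½[f(5) + f(14)] = ½[0.00800000 + 0.000364431] = 0.00418222.
So far: 0.0216312.
Order-1 term: 1/12 · (-7.80925e-05 − (-0.00480000)) = 0.000393492.
After k=1: 0.0220247.
Order-2 term: −1/720 · (-7.96862e-06 − (-0.00384000)) = -5.32227e-06.
After k=2: 0.0220194.
Order-3 term: 1/30240 · (-1.70756e-06 − (-0.00645120)) = 2.13277e-07.

S_3 ≈ 0.0220196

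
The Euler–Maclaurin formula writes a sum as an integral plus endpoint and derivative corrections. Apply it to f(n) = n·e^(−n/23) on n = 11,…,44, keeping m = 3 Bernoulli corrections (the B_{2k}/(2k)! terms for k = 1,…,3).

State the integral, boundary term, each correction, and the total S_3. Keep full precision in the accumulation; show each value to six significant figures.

S_3 ≈ 263.851

The integral term ∫_11^44 x·e^(−x/23) dx = 257.232.
Boundary: ½(f(11) + f(44)) = ½(6.81847 + 6.49574) = 6.65710.
So far: 263.890.
Order-1 term: 1/12 · (-0.134793 − 0.323405) = -0.0381832.
Partial sum through k=1: 263.851.
Order-2 term: −1/720 · (0.000303342 − 0.00295487) = 3.68268e-06.
Partial sum through k=2: 263.851.
Order-3 term: 1/30240 · (1.62853e-06 − 1.00159e-05) = -2.77359e-10.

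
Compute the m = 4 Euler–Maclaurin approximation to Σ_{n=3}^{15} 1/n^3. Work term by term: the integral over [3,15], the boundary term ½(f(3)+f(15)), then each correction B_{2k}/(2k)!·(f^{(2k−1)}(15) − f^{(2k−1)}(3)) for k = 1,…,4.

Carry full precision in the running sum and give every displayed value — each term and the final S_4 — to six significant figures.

S_4 ≈ 0.0749773

Integral: ∫_3^15 1/x^3 dx = 0.0533333.
½[f(3) + f(15)] = ½[0.0370370 + 0.000296296] = 0.0186667.
Integral + boundary = 0.0720000.
k=1: B_{2}/(2)! × [f^{(1)}(15) − f^{(1)}(3)] = 1/12 × (-5.92593e-05 − (-0.0370370)) = 0.00308148.
Running total after k=1: 0.0750815.
k=2: B_{4}/(4)! × [f^{(3)}(15) − f^{(3)}(3)] = −1/720 × (-5.26749e-06 − (-0.0823045)) = -0.000114305.
Running total after k=2: 0.0749672.
k=3: B_{6}/(6)! × [f^{(5)}(15) − f^{(5)}(3)] = 1/30240 × (-9.83265e-07 − (-0.384088)) = 1.27013e-05.
Running total after k=3: 0.0749799.
k=4: B_{8}/(8)! × [f^{(7)}(15) − f^{(7)}(3)] = −1/1209600 × (-3.14645e-07 − (-3.07270)) = -2.54026e-06.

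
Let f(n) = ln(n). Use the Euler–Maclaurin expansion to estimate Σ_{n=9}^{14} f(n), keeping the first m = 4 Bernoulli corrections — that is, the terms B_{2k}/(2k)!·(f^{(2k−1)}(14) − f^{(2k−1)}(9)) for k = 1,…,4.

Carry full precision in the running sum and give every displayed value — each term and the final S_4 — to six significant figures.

∫_9^14 ln(x) dx evaluates to 12.1718.
Boundary: ½(f(9) + f(14)) = ½(2.19722 + 2.63906) = 2.41814.
Integral + boundary = 14.5899.
k=1: B_{2}/(2)! × [f^{(1)}(14) − f^{(1)}(9)] = 1/12 × (0.0714286 − 0.111111) = -0.00330688.
After k=1: 14.5866.
k=2: B_{4}/(4)! × [f^{(3)}(14) − f^{(3)}(9)] = −1/720 × (0.000728863 − 0.00274348) = 2.79809e-06.
After k=2: 14.5866.
k=3: B_{6}/(6)! × [f^{(5)}(14) − f^{(5)}(9)] = 1/30240 × (4.46243e-05 − 0.000406442) = -1.19649e-08.
After k=3: 14.5866.
k=4: B_{8}/(8)! × [f^{(7)}(14) − f^{(7)}(9)] = −1/1209600 × (6.83024e-06 − 0.000150534) = 1.18803e-10.

S_4 ≈ 14.5866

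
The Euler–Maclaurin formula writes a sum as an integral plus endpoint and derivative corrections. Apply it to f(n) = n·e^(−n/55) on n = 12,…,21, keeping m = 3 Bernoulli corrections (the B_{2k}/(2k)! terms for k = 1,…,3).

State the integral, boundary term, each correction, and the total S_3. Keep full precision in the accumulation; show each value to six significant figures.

Integral: ∫_12^21 x·e^(−x/55) dx = 109.315.
½[f(12) + f(21)] = ½[9.64775 + 14.3350] = 11.9914.
Running total after boundary: 121.307.
k=1: B_{2}/(2)! × [f^{(1)}(21) − f^{(1)}(12)] = 1/12 × (0.421983 − 0.628566) = -0.0172152.
After k=1: 121.290.
k=2: B_{4}/(4)! × [f^{(3)}(21) − f^{(3)}(12)] = −1/720 × (0.000590817 − 0.000739347) = 2.06292e-07.
After k=2: 121.290.
k=3: B_{6}/(6)! × [f^{(5)}(21) − f^{(5)}(12)] = 1/30240 × (3.44508e-07 − 4.20133e-07) = -2.50085e-12.

S_3 ≈ 121.290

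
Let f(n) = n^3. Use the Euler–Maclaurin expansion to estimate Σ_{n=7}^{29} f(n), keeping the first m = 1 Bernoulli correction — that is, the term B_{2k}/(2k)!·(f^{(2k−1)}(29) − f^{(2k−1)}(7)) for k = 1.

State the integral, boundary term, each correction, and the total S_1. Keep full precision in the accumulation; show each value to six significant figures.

Integral: ∫_7^29 x^3 dx = 176220.
Endpoint term: (f(7) + f(29))/2 = (343.000 + 24389.0)/2 = 12366.0.
So far: 188586.
k=1: B_{2}/(2)! × [f^{(1)}(29) − f^{(1)}(7)] = 1/12 × (2523.00 − 147.000) = 198.000.

S_1 ≈ 188784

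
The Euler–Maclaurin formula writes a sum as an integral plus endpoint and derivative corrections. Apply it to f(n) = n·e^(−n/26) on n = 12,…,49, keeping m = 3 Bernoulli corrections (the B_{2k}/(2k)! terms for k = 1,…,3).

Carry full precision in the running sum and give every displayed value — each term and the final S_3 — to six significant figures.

∫_12^49 x·e^(−x/26) dx evaluates to 326.569.
Boundary: ½(f(12) + f(49)) = ½(7.56376 + 7.44249) = 7.50312.
Running total after boundary: 334.072.
Order-1 term: 1/12 · (-0.134362 − 0.339399) = -0.0394801.
After k=1: 334.033.
Order-2 term: −1/720 · (0.000250611 − 0.00236690) = 2.93929e-06.
After k=2: 334.033.
Order-3 term: 1/30240 · (1.03548e-06 − 6.25996e-06) = -1.72767e-10.

S_3 ≈ 334.033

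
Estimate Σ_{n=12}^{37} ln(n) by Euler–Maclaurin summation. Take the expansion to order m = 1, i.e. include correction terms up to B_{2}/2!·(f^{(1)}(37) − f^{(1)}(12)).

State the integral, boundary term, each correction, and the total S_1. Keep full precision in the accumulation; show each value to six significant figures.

Integral: ∫_12^37 ln(x) dx = 78.7851.
½[f(12) + f(37)] = ½[2.48491 + 3.61092] = 3.04791.
So far: 81.8330.
k=1: B_{2}/(2)! × [f^{(1)}(37) − f^{(1)}(12)] = 1/12 × (0.0270270 − 0.0833333) = -0.00469219.

S_1 ≈ 81.8283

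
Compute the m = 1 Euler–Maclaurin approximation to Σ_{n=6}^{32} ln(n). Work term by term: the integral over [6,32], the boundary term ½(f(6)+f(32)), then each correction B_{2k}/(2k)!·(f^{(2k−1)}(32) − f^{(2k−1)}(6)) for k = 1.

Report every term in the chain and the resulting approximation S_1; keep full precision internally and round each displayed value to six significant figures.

Integral: ∫_6^32 ln(x) dx = 74.1530.
Boundary: ½(f(6) + f(32)) = ½(1.79176 + 3.46574) = 2.62875.
So far: 76.7817.
Correction k=1: B_{2}/2! · (f^{(1)}(32) − f^{(1)}(6)) = 1/12 · (0.0312500 − 0.166667) = -0.0112847.

S_1 ≈ 76.7705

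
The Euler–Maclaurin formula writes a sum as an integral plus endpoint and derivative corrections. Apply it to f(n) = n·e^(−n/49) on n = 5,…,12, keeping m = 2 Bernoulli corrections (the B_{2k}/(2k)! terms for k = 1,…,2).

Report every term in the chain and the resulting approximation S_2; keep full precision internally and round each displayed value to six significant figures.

S_2 ≈ 56.5119

∫_5^12 x·e^(−x/49) dx evaluates to 49.5761.
Endpoint term: (f(5) + f(12))/2 = (4.51496 + 9.39341)/2 = 6.95419.
Running total after boundary: 56.5303.
Correction k=1: B_{2}/2! · (f^{(1)}(12) − f^{(1)}(5)) = 1/12 · (0.591082 − 0.810851) = -0.0183140.
Partial sum through k=1: 56.5119.
Correction k=2: B_{4}/4! · (f^{(3)}(12) − f^{(3)}(5)) = −1/720 · (0.000898230 − 0.00108989) = 2.66200e-07.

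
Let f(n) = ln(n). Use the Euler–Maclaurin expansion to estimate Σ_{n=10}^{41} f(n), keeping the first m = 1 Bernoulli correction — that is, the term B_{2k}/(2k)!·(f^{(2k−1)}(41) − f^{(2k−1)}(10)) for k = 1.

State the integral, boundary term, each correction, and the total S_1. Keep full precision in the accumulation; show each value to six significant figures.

Integral: ∫_10^41 ln(x) dx = 98.2306.
½[f(10) + f(41)] = ½[2.30259 + 3.71357] = 3.00808.
Running total after boundary: 101.239.
Correction k=1: B_{2}/2! · (f^{(1)}(41) − f^{(1)}(10)) = 1/12 · (0.0243902 − 0.100000) = -0.00630081.

S_1 ≈ 101.232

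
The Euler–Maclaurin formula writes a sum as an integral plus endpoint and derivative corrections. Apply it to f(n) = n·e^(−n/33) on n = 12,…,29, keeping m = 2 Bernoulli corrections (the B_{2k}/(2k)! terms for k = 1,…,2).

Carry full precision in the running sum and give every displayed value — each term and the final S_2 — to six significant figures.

Integral: ∫_12^29 x·e^(−x/33) dx = 182.614.
Endpoint term: (f(12) + f(29))/2 = (8.34173 + 12.0433)/2 = 10.1925.
So far: 192.806.
Correction k=1: B_{2}/2! · (f^{(1)}(29) − f^{(1)}(12)) = 1/12 · (0.0503377 − 0.442364) = -0.0326689.
After k=1: 192.773.
Correction k=2: B_{4}/4! · (f^{(3)}(29) − f^{(3)}(12)) = −1/720 · (0.000808916 − 0.00168288) = 1.21383e-06.

S_2 ≈ 192.773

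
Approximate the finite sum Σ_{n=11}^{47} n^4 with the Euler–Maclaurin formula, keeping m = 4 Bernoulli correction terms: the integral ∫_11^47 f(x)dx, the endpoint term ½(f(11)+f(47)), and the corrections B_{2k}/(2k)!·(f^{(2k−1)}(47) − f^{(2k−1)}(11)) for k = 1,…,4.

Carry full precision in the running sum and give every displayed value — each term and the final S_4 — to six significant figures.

S_4 ≈ 4.83181e+07

Integral: ∫_11^47 x^4 dx = 4.58368e+07.
Endpoint term: (f(11) + f(47))/2 = (14641.0 + 4.87968e+06)/2 = 2.44716e+06.
So far: 4.82840e+07.
k=1: B_{2}/(2)! × [f^{(1)}(47) − f^{(1)}(11)] = 1/12 × (415292 − 5324.00) = 34164.0.
Running total after k=1: 4.83181e+07.
k=2: B_{4}/(4)! × [f^{(3)}(47) − f^{(3)}(11)] = −1/720 × (1128.00 − 264.000) = -1.20000.
Running total after k=2: 4.83181e+07.
k=3: B_{6}/(6)! × [f^{(5)}(47) − f^{(5)}(11)] = 1/30240 × (0.00000 − 0.00000) = 0.00000.
Running total after k=3: 4.83181e+07.
k=4: B_{8}/(8)! × [f^{(7)}(47) − f^{(7)}(11)] = −1/1209600 × (0.00000 − 0.00000) = 0.00000.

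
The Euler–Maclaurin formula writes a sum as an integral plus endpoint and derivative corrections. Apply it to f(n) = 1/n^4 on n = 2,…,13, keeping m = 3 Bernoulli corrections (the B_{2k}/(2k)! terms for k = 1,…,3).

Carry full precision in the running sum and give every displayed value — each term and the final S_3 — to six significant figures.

The integral term ∫_2^13 1/x^4 dx = 0.0415149.
½[f(2) + f(13)] = ½[0.0625000 + 3.50128e-05] = 0.0312675.
So far: 0.0727825.
Order-1 term: 1/12 · (-1.07732e-05 − (-0.125000)) = 0.0104158.
Partial sum through k=1: 0.0831982.
Order-2 term: −1/720 · (-1.91240e-06 − (-0.937500)) = -0.00130208.
Partial sum through k=2: 0.0818961.
Order-3 term: 1/30240 · (-6.33693e-07 − (-13.1250)) = 0.000434028.

S_3 ≈ 0.0823302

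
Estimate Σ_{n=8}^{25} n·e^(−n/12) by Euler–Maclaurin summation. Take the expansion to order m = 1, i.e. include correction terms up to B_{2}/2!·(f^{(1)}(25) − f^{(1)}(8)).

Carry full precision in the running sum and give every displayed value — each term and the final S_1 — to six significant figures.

Integral: ∫_8^25 x·e^(−x/12) dx = 67.9357.
Boundary: ½(f(8) + f(25)) = ½(4.10734 + 3.11286) = 3.61010.
So far: 71.5458.
Correction k=1: B_{2}/2! · (f^{(1)}(25) − f^{(1)}(8)) = 1/12 · (-0.134891 − 0.171139) = -0.0255025.

S_1 ≈ 71.5203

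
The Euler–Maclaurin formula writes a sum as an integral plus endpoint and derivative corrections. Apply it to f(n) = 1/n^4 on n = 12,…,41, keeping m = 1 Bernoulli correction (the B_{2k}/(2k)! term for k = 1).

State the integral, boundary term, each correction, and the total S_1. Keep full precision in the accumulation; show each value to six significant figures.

S_1 ≈ 0.000213691

The integral term ∫_12^41 1/x^4 dx = 0.000188065.
Boundary: ½(f(12) + f(41)) = ½(4.82253e-05 + 3.53887e-07) = 2.42896e-05.
Integral + boundary = 0.000212354.
Order-1 term: 1/12 · (-3.45256e-08 − (-1.60751e-05)) = 1.33671e-06.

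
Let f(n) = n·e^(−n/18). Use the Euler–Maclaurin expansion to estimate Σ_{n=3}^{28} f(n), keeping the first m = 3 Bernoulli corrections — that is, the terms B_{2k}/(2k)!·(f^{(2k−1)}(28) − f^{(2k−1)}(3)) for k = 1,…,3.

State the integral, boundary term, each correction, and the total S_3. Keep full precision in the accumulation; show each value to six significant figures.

The integral term ∫_3^28 x·e^(−x/18) dx = 145.202.
Endpoint term: (f(3) + f(28))/2 = (2.53945 + 5.91002)/2 = 4.22473.
So far: 149.427.
Order-1 term: 1/12 · (-0.117262 − 0.705401) = -0.0685553.
Running total after k=1: 149.359.
Order-2 term: −1/720 · (0.000940994 − 0.00740236) = 8.97412e-06.
Running total after k=2: 149.359.
Order-3 term: 1/30240 · (6.92564e-06 − 3.89739e-05) = -1.05980e-09.

S_3 ≈ 149.359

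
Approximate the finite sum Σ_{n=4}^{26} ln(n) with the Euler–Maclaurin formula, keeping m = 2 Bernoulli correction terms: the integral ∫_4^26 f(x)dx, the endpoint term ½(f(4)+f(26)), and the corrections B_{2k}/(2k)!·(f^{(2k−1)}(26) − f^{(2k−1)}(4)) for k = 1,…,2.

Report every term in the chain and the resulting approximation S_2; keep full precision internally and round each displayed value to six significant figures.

S_2 ≈ 59.4699

∫_4^26 ln(x) dx evaluates to 57.1653.
½[f(4) + f(26)] = ½[1.38629 + 3.25810] = 2.32220.
So far: 59.4875.
Order-1 term: 1/12 · (0.0384615 − 0.250000) = -0.0176282.
After k=1: 59.4699.
Order-2 term: −1/720 · (0.000113792 − 0.0312500) = 4.32447e-05.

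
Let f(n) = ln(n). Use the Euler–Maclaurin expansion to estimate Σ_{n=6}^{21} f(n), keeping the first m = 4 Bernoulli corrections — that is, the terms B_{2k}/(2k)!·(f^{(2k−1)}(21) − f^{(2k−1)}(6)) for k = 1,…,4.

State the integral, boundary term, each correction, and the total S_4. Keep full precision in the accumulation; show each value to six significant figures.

S_4 ≈ 40.5926

Integral: ∫_6^21 ln(x) dx = 38.1844.
½[f(6) + f(21)] = ½[1.79176 + 3.04452] = 2.41814.
Integral + boundary = 40.6026.
Order-1 term: 1/12 · (0.0476190 − 0.166667) = -0.00992063.
Partial sum through k=1: 40.5926.
Order-2 term: −1/720 · (0.000215959 − 0.00925926) = 1.25601e-05.
Partial sum through k=2: 40.5926.
Order-3 term: 1/30240 · (5.87645e-06 − 0.00308642) = -1.01870e-07.
Partial sum through k=3: 40.5926.
Order-4 term: −1/1209600 · (3.99758e-07 − 0.00257202) = 2.12601e-09.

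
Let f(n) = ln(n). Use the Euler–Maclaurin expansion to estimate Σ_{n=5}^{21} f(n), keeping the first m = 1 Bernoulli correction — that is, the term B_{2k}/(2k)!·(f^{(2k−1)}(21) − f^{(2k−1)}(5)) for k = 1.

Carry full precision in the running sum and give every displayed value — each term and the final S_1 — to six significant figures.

S_1 ≈ 42.2021

∫_5^21 ln(x) dx evaluates to 39.8878.
Boundary: ½(f(5) + f(21)) = ½(1.60944 + 3.04452) = 2.32698.
Running total after boundary: 42.2148.
k=1: B_{2}/(2)! × [f^{(1)}(21) − f^{(1)}(5)] = 1/12 × (0.0476190 − 0.200000) = -0.0126984.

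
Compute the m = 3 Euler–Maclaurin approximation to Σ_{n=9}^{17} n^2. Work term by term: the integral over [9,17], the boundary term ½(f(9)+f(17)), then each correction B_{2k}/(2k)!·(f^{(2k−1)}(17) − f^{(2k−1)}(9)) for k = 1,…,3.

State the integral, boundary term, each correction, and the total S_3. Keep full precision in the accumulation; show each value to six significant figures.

S_3 ≈ 1581.00

Integral: ∫_9^17 x^2 dx = 1394.67.
Boundary: ½(f(9) + f(17)) = ½(81.0000 + 289.000) = 185.000.
So far: 1579.67.
Correction k=1: B_{2}/2! · (f^{(1)}(17) − f^{(1)}(9)) = 1/12 · (34.0000 − 18.0000) = 1.33333.
Running total after k=1: 1581.00.
Correction k=2: B_{4}/4! · (f^{(3)}(17) − f^{(3)}(9)) = −1/720 · (0.00000 − 0.00000) = 0.00000.
Running total after k=2: 1581.00.
Correction k=3: B_{6}/6! · (f^{(5)}(17) − f^{(5)}(9)) = 1/30240 · (0.00000 − 0.00000) = 0.00000.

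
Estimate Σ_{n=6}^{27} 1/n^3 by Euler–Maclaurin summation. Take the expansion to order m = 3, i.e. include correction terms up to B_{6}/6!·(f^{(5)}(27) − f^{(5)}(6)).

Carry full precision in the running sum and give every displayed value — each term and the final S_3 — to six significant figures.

S_3 ≈ 0.0157339

∫_6^27 1/x^3 dx evaluates to 0.0132030.
½[f(6) + f(27)] = ½[0.00462963 + 5.08053e-05] = 0.00234022.
Integral + boundary = 0.0155432.
Order-1 term: 1/12 · (-5.64503e-06 − (-0.00231481)) = 0.000192431.
Partial sum through k=1: 0.0157357.
Order-2 term: −1/720 · (-1.54870e-07 − (-0.00128601)) = -1.78591e-06.
Partial sum through k=2: 0.0157339.
Order-3 term: 1/30240 · (-8.92258e-09 − (-0.00150034)) = 4.96142e-08.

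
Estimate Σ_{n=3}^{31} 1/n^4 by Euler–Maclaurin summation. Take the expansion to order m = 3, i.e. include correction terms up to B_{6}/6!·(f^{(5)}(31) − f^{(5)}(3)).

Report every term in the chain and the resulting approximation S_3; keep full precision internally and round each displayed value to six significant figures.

∫_3^31 1/x^4 dx evaluates to 0.0123345.
Endpoint term: (f(3) + f(31))/2 = (0.0123457 + 1.08281e-06)/2 = 0.00617338.
Running total after boundary: 0.0185079.
Order-1 term: 1/12 · (-1.39718e-07 − (-0.0164609)) = 0.00137173.
Partial sum through k=1: 0.0198796.
Order-2 term: −1/720 · (-4.36164e-09 − (-0.0548697)) = -7.62079e-05.
Partial sum through k=2: 0.0198034.
Order-3 term: 1/30240 · (-2.54164e-10 − (-0.341411)) = 1.12901e-05.

S_3 ≈ 0.0198147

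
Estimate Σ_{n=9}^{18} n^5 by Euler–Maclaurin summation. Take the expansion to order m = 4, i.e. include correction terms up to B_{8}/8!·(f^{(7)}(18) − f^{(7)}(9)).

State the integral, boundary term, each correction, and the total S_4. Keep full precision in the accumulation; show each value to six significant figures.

S_4 ≈ 6.59542e+06

The integral term ∫_9^18 x^5 dx = 5.58013e+06.
½[f(9) + f(18)] = ½[59049.0 + 1.88957e+06] = 974308.
Running total after boundary: 6.55444e+06.
k=1: B_{2}/(2)! × [f^{(1)}(18) − f^{(1)}(9)] = 1/12 × (524880 − 32805.0) = 41006.2.
Partial sum through k=1: 6.59545e+06.
k=2: B_{4}/(4)! × [f^{(3)}(18) − f^{(3)}(9)] = −1/720 × (19440.0 − 4860.00) = -20.2500.
Partial sum through k=2: 6.59542e+06.
k=3: B_{6}/(6)! × [f^{(5)}(18) − f^{(5)}(9)] = 1/30240 × (120.000 − 120.000) = 0.00000.
Partial sum through k=3: 6.59542e+06.
k=4: B_{8}/(8)! × [f^{(7)}(18) − f^{(7)}(9)] = −1/1209600 × (0.00000 − 0.00000) = 0.00000.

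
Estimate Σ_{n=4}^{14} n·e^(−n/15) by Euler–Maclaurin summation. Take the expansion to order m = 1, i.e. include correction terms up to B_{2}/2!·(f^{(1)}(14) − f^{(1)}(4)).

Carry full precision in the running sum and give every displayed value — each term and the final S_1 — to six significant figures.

S_1 ≈ 51.4698

Integral: ∫_4^14 x·e^(−x/15) dx = 47.2299.
Endpoint term: (f(4) + f(14))/2 = (3.06371 + 5.50537)/2 = 4.28454.
So far: 51.5144.
k=1: B_{2}/(2)! × [f^{(1)}(14) − f^{(1)}(4)] = 1/12 × (0.0262160 − 0.561681) = -0.0446221.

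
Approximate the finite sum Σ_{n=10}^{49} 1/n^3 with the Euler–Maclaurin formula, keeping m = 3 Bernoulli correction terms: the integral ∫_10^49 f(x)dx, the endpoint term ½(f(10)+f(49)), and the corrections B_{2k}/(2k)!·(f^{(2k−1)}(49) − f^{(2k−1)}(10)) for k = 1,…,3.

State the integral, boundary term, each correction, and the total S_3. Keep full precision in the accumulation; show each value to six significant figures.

S_3 ≈ 0.00532088

The integral term ∫_10^49 1/x^3 dx = 0.00479175.
Boundary: ½(f(10) + f(49)) = ½(0.00100000 + 8.49986e-06) = 0.000504250.
Running total after boundary: 0.00529600.
Correction k=1: B_{2}/2! · (f^{(1)}(49) − f^{(1)}(10)) = 1/12 · (-5.20400e-07 − (-0.000300000)) = 2.49566e-05.
Partial sum through k=1: 0.00532096.
Correction k=2: B_{4}/4! · (f^{(3)}(49) − f^{(3)}(10)) = −1/720 · (-4.33486e-09 − (-6.00000e-05)) = -8.33273e-08.
Partial sum through k=2: 0.00532088.
Correction k=3: B_{6}/6! · (f^{(5)}(49) − f^{(5)}(10)) = 1/30240 · (-7.58284e-11 − (-2.52000e-05)) = 8.33331e-10.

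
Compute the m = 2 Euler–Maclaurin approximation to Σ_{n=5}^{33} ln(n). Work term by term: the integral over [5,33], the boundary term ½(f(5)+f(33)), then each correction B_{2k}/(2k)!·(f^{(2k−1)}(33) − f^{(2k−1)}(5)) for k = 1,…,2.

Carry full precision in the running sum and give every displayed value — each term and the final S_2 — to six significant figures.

Integral: ∫_5^33 ln(x) dx = 79.3376.
Endpoint term: (f(5) + f(33))/2 = (1.60944 + 3.49651)/2 = 2.55297.
So far: 81.8905.
Correction k=1: B_{2}/2! · (f^{(1)}(33) − f^{(1)}(5)) = 1/12 · (0.0303030 − 0.200000) = -0.0141414.
Partial sum through k=1: 81.8764.
Correction k=2: B_{4}/4! · (f^{(3)}(33) − f^{(3)}(5)) = −1/720 · (5.56529e-05 − 0.0160000) = 2.21449e-05.

S_2 ≈ 81.8764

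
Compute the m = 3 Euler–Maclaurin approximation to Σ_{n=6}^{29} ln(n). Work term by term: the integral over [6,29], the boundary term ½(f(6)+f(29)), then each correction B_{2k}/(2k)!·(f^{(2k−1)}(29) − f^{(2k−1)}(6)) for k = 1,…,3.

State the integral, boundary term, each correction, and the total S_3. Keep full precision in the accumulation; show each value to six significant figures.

S_3 ≈ 66.4695

Integral: ∫_6^29 ln(x) dx = 63.9010.
Boundary: ½(f(6) + f(29)) = ½(1.79176 + 3.36730) = 2.57953.
Running total after boundary: 66.4805.
Correction k=1: B_{2}/2! · (f^{(1)}(29) − f^{(1)}(6)) = 1/12 · (0.0344828 − 0.166667) = -0.0110153.
Partial sum through k=1: 66.4695.
Correction k=2: B_{4}/4! · (f^{(3)}(29) − f^{(3)}(6)) = −1/720 · (8.20042e-05 − 0.00925926) = 1.27462e-05.
Partial sum through k=2: 66.4695.
Correction k=3: B_{6}/6! · (f^{(5)}(29) − f^{(5)}(6)) = 1/30240 · (1.17010e-06 − 0.00308642) = -1.02025e-07.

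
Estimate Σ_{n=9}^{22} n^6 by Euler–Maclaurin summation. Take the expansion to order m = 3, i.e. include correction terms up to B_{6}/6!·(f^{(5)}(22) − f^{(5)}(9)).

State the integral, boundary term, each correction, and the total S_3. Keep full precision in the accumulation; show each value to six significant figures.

S_3 ≈ 4.15155e+08

∫_9^22 x^6 dx evaluates to 3.55654e+08.
Endpoint term: (f(9) + f(22))/2 = (531441 + 1.13380e+08)/2 = 5.69557e+07.
So far: 4.12609e+08.
Order-1 term: 1/12 · (3.09218e+07 − 354294) = 2.54729e+06.
Partial sum through k=1: 4.15157e+08.
Order-2 term: −1/720 · (1.27776e+06 − 87480.0) = -1653.17.
Partial sum through k=2: 4.15155e+08.
Order-3 term: 1/30240 · (15840.0 − 6480.00) = 0.309524.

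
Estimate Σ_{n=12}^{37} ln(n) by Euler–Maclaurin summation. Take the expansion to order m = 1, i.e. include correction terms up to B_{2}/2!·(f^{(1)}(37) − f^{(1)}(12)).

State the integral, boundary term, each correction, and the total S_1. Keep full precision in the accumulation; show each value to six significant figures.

S_1 ≈ 81.8283

Integral: ∫_12^37 ln(x) dx = 78.7851.
½[f(12) + f(37)] = ½[2.48491 + 3.61092] = 3.04791.
So far: 81.8330.
k=1: B_{2}/(2)! × [f^{(1)}(37) − f^{(1)}(12)] = 1/12 × (0.0270270 − 0.0833333) = -0.00469219.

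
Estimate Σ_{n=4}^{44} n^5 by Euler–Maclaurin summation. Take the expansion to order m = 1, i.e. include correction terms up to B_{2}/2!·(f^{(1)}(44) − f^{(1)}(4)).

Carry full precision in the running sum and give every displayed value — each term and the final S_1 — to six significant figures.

∫_4^44 x^5 dx evaluates to 1.20938e+09.
½[f(4) + f(44)] = ½[1024.00 + 1.64916e+08] = 8.24586e+07.
So far: 1.29184e+09.
k=1: B_{2}/(2)! × [f^{(1)}(44) − f^{(1)}(4)] = 1/12 × (1.87405e+07 − 1280.00) = 1.56160e+06.

S_1 ≈ 1.29341e+09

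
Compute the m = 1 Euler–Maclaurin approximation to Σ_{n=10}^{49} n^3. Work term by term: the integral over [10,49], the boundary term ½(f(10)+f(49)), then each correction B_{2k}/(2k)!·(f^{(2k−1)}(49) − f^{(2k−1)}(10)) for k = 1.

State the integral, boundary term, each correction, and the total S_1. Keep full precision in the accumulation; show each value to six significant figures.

Integral: ∫_10^49 x^3 dx = 1.43870e+06.
Endpoint term: (f(10) + f(49))/2 = (1000.00 + 117649)/2 = 59324.5.
Running total after boundary: 1.49802e+06.
Order-1 term: 1/12 · (7203.00 − 300.000) = 575.250.

S_1 ≈ 1.49860e+06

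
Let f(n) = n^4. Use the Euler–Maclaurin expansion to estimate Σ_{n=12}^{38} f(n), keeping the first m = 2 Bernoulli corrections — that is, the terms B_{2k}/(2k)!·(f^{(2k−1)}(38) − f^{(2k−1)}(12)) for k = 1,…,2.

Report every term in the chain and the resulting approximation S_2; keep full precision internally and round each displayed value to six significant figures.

Integral: ∫_12^38 x^4 dx = 1.57973e+07.
½[f(12) + f(38)] = ½[20736.0 + 2.08514e+06] = 1.05294e+06.
Running total after boundary: 1.68502e+07.
k=1: B_{2}/(2)! × [f^{(1)}(38) − f^{(1)}(12)] = 1/12 × (219488 − 6912.00) = 17714.7.
Running total after k=1: 1.68679e+07.
k=2: B_{4}/(4)! × [f^{(3)}(38) − f^{(3)}(12)] = −1/720 × (912.000 − 288.000) = -0.866667.

S_2 ≈ 1.68679e+07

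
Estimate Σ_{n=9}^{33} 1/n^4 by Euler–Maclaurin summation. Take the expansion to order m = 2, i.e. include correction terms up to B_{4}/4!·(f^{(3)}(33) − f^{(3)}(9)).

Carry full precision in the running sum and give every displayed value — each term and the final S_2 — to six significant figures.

∫_9^33 1/x^4 dx evaluates to 0.000447972.
½[f(9) + f(33)] = ½[0.000152416 + 8.43226e-07] = 7.66295e-05.
Running total after boundary: 0.000524601.
k=1: B_{2}/(2)! × [f^{(1)}(33) − f^{(1)}(9)] = 1/12 × (-1.02209e-07 − (-6.77404e-05)) = 5.63651e-06.
Partial sum through k=1: 0.000530238.
k=2: B_{4}/(4)! × [f^{(3)}(33) − f^{(3)}(9)] = −1/720 × (-2.81568e-09 − (-2.50890e-05)) = -3.48419e-08.

S_2 ≈ 0.000530203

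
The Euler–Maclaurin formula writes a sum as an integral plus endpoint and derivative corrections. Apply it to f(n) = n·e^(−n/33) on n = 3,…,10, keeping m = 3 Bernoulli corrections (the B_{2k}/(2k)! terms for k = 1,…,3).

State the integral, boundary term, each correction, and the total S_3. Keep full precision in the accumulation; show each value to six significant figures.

Integral: ∫_3^10 x·e^(−x/33) dx = 36.7233.
½[f(3) + f(10)] = ½[2.73930 + 7.38577] = 5.06253.
Running total after boundary: 41.7858.
Order-1 term: 1/12 · (0.514766 − 0.830092) = -0.0262772.
After k=1: 41.7595.
Order-2 term: −1/720 · (0.00182913 − 0.00243920) = 8.47329e-07.
After k=2: 41.7596.
Order-3 term: 1/30240 · (2.92521e-06 − 3.77976e-06) = -2.82587e-11.

S_3 ≈ 41.7596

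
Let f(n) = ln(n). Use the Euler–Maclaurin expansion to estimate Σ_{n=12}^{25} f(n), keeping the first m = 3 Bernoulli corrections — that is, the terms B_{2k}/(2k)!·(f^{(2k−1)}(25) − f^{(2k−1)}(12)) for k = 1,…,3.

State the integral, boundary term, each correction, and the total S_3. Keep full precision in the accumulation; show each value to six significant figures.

S_3 ≈ 40.5013

∫_12^25 ln(x) dx evaluates to 37.6530.
Endpoint term: (f(12) + f(25))/2 = (2.48491 + 3.21888)/2 = 2.85189.
Running total after boundary: 40.5049.
Order-1 term: 1/12 · (0.0400000 − 0.0833333) = -0.00361111.
Partial sum through k=1: 40.5013.
Order-2 term: −1/720 · (0.000128000 − 0.00115741) = 1.42973e-06.
Partial sum through k=2: 40.5013.
Order-3 term: 1/30240 · (2.45760e-06 − 9.64506e-05) = -3.10823e-09.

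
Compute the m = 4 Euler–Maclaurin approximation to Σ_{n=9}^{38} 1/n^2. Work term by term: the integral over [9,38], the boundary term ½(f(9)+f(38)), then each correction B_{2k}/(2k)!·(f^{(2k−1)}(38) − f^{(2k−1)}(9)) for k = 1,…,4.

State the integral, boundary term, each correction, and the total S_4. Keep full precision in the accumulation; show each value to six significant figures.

S_4 ≈ 0.0915394

∫_9^38 1/x^2 dx evaluates to 0.0847953.
Endpoint term: (f(9) + f(38))/2 = (0.0123457 + 0.000692521)/2 = 0.00651910.
So far: 0.0913144.
Order-1 term: 1/12 · (-3.64485e-05 − (-0.00274348)) = 0.000225586.
After k=1: 0.0915400.
Order-2 term: −1/720 · (-3.02896e-07 − (-0.000406442)) = -5.64082e-07.
After k=2: 0.0915394.
Order-3 term: 1/30240 · (-6.29285e-09 − (-0.000150534)) = 4.97777e-09.
After k=3: 0.0915394.
Order-4 term: −1/1209600 · (-2.44044e-10 − (-0.000104073)) = -8.60390e-11.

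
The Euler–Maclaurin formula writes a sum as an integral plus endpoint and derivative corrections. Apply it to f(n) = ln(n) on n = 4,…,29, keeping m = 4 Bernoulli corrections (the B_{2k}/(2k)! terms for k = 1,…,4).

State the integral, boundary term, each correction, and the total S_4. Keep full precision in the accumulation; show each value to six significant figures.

Integral: ∫_4^29 ln(x) dx = 67.1064.
Boundary: ½(f(4) + f(29)) = ½(1.38629 + 3.36730) = 2.37680.
So far: 69.4832.
k=1: B_{2}/(2)! × [f^{(1)}(29) − f^{(1)}(4)] = 1/12 × (0.0344828 − 0.250000) = -0.0179598.
After k=1: 69.4652.
k=2: B_{4}/(4)! × [f^{(3)}(29) − f^{(3)}(4)] = −1/720 × (8.20042e-05 − 0.0312500) = 4.32889e-05.
After k=2: 69.4653.
k=3: B_{6}/(6)! × [f^{(5)}(29) − f^{(5)}(4)] = 1/30240 × (1.17010e-06 − 0.0234375) = -7.75011e-07.
After k=3: 69.4653.
k=4: B_{8}/(8)! × [f^{(7)}(29) − f^{(7)}(4)] = −1/1209600 × (4.17394e-08 − 0.0439453) = 3.63304e-08.

S_4 ≈ 69.4653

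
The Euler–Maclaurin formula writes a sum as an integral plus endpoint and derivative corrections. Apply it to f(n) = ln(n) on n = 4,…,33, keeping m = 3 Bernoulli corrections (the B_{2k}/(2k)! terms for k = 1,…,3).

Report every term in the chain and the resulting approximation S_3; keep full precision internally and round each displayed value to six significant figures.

Integral: ∫_4^33 ln(x) dx = 80.8396.
Endpoint term: (f(4) + f(33))/2 = (1.38629 + 3.49651)/2 = 2.44140.
Running total after boundary: 83.2810.
Order-1 term: 1/12 · (0.0303030 − 0.250000) = -0.0183081.
Running total after k=1: 83.2627.
Order-2 term: −1/720 · (5.56529e-05 − 0.0312500) = 4.33255e-05.
Running total after k=2: 83.2627.
Order-3 term: 1/30240 · (6.13256e-07 − 0.0234375) = -7.75029e-07.

S_3 ≈ 83.2627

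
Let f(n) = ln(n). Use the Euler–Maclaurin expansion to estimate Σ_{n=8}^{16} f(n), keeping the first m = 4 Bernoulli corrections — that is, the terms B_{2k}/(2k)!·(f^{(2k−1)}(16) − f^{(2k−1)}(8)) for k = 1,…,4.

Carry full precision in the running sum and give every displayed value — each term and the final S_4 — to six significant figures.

∫_8^16 ln(x) dx evaluates to 19.7259.
Endpoint term: (f(8) + f(16))/2 = (2.07944 + 2.77259)/2 = 2.42602.
So far: 22.1519.
k=1: B_{2}/(2)! × [f^{(1)}(16) − f^{(1)}(8)] = 1/12 × (0.0625000 − 0.125000) = -0.00520833.
Running total after k=1: 22.1467.
k=2: B_{4}/(4)! × [f^{(3)}(16) − f^{(3)}(8)] = −1/720 × (0.000488281 − 0.00390625) = 4.74718e-06.
Running total after k=2: 22.1467.
k=3: B_{6}/(6)! × [f^{(5)}(16) − f^{(5)}(8)] = 1/30240 × (2.28882e-05 − 0.000732422) = -2.34634e-08.
Running total after k=3: 22.1467.
k=4: B_{8}/(8)! × [f^{(7)}(16) − f^{(7)}(8)] = −1/1209600 × (2.68221e-06 − 0.000343323) = 2.81614e-10.

S_4 ≈ 22.1467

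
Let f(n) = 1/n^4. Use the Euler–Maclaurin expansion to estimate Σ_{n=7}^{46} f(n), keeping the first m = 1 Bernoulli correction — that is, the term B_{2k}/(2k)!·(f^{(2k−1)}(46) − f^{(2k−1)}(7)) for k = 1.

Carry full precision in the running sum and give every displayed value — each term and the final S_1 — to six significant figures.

S_1 ≈ 0.00119658

∫_7^46 1/x^4 dx evaluates to 0.000968393.
Endpoint term: (f(7) + f(46))/2 = (0.000416493 + 2.23341e-07)/2 = 0.000208358.
Running total after boundary: 0.00117675.
k=1: B_{2}/(2)! × [f^{(1)}(46) − f^{(1)}(7)] = 1/12 × (-1.94210e-08 − (-0.000237996)) = 1.98314e-05.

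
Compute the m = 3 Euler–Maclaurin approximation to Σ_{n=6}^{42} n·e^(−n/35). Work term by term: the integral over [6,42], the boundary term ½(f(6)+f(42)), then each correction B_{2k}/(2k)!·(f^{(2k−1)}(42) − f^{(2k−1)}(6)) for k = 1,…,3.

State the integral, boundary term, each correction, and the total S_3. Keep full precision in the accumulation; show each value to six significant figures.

The integral term ∫_6^42 x·e^(−x/35) dx = 397.212.
Boundary: ½(f(6) + f(42)) = ½(5.05476 + 12.6502) = 8.85246.
Integral + boundary = 406.065.
Order-1 term: 1/12 · (-0.0602388 − 0.698039) = -0.0631898.
Partial sum through k=1: 406.002.
Order-2 term: −1/720 · (0.000442571 − 0.00194527) = 2.08709e-06.
Partial sum through k=2: 406.002.
Order-3 term: 1/30240 · (7.62708e-07 − 2.71079e-06) = -6.44207e-11.

S_3 ≈ 406.002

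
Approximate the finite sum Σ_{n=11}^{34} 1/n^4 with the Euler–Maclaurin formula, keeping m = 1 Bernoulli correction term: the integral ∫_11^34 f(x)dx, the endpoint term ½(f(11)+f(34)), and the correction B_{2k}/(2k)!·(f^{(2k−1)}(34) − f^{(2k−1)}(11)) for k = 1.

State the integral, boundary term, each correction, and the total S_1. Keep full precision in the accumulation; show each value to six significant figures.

Integral: ∫_11^34 1/x^4 dx = 0.000241957.
Endpoint term: (f(11) + f(34))/2 = (6.83013e-05 + 7.48315e-07)/2 = 3.45248e-05.
Integral + boundary = 0.000276482.
Order-1 term: 1/12 · (-8.80370e-08 − (-2.48369e-05)) = 2.06240e-06.

S_1 ≈ 0.000278545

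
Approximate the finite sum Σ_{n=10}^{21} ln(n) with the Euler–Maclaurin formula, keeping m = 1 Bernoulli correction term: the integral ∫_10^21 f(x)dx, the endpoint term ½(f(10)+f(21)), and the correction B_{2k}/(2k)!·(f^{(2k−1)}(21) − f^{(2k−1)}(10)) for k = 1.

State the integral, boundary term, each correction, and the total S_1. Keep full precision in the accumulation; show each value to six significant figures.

S_1 ≈ 32.5783

Integral: ∫_10^21 ln(x) dx = 29.9091.
Boundary: ½(f(10) + f(21)) = ½(2.30259 + 3.04452) = 2.67355.
Integral + boundary = 32.5827.
Order-1 term: 1/12 · (0.0476190 − 0.100000) = -0.00436508.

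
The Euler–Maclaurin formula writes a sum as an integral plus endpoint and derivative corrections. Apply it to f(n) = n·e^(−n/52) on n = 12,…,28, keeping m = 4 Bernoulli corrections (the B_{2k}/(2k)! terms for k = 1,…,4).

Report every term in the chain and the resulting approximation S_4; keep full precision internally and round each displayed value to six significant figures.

Integral: ∫_12^28 x·e^(−x/52) dx = 214.209.
Boundary: ½(f(12) + f(28)) = ½(9.52707 + 16.3421) = 12.9346.
Running total after boundary: 227.144.
k=1: B_{2}/(2)! × [f^{(1)}(28) − f^{(1)}(12)] = 1/12 × (0.269375 − 0.610710) = -0.0284446.
After k=1: 227.116.
k=2: B_{4}/(4)! × [f^{(3)}(28) − f^{(3)}(12)] = −1/720 × (0.000531311 − 0.000813075) = 3.91339e-07.
After k=2: 227.116.
k=3: B_{6}/(6)! × [f^{(5)}(28) − f^{(5)}(12)] = 1/30240 × (3.56140e-07 − 5.17861e-07) = -5.34792e-12.
After k=3: 227.116.
k=4: B_{8}/(8)! × [f^{(7)}(28) − f^{(7)}(12)] = −1/1209600 × (1.90750e-10 − 2.71830e-10) = 6.70303e-17.

S_4 ≈ 227.116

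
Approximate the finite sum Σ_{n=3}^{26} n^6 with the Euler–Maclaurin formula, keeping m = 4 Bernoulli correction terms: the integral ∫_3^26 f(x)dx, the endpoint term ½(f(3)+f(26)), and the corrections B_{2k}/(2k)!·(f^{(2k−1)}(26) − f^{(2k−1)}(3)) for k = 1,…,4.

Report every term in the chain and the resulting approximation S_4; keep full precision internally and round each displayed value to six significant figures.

S_4 ≈ 1.30780e+09

∫_3^26 x^6 dx evaluates to 1.14740e+09.
½[f(3) + f(26)] = ½[729.000 + 3.08916e+08] = 1.54458e+08.
So far: 1.30186e+09.
k=1: B_{2}/(2)! × [f^{(1)}(26) − f^{(1)}(3)] = 1/12 × (7.12883e+07 − 1458.00) = 5.94057e+06.
Running total after k=1: 1.30780e+09.
k=2: B_{4}/(4)! × [f^{(3)}(26) − f^{(3)}(3)] = −1/720 × (2.10912e+06 − 3240.00) = -2924.83.
Running total after k=2: 1.30780e+09.
k=3: B_{6}/(6)! × [f^{(5)}(26) − f^{(5)}(3)] = 1/30240 × (18720.0 − 2160.00) = 0.547619.
Running total after k=3: 1.30780e+09.
k=4: B_{8}/(8)! × [f^{(7)}(26) − f^{(7)}(3)] = −1/1209600 × (0.00000 − 0.00000) = 0.00000.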